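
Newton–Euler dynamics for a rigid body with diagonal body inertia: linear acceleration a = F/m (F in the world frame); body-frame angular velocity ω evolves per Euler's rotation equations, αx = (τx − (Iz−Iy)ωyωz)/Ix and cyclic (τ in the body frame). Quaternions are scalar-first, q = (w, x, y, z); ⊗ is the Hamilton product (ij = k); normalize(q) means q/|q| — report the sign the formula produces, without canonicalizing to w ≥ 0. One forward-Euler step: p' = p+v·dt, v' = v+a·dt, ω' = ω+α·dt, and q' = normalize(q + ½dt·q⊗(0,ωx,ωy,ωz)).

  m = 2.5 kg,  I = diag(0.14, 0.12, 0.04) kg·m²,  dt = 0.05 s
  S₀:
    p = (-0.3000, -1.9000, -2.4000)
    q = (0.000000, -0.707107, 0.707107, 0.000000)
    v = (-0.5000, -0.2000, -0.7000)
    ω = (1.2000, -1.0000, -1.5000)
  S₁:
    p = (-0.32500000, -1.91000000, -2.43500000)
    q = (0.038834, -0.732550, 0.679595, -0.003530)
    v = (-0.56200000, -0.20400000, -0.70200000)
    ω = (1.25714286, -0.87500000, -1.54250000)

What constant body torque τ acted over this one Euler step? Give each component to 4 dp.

ω₁ − ω₀ = (0.05714286, 0.12500000, -0.04250000)
ω₀×(Iω₀) = (-0.1200, -0.1800, 0.0240)
I·α + gyro = (0.0400, 0.1200, -0.0100)

τ = (0.0400, 0.1200, -0.0100)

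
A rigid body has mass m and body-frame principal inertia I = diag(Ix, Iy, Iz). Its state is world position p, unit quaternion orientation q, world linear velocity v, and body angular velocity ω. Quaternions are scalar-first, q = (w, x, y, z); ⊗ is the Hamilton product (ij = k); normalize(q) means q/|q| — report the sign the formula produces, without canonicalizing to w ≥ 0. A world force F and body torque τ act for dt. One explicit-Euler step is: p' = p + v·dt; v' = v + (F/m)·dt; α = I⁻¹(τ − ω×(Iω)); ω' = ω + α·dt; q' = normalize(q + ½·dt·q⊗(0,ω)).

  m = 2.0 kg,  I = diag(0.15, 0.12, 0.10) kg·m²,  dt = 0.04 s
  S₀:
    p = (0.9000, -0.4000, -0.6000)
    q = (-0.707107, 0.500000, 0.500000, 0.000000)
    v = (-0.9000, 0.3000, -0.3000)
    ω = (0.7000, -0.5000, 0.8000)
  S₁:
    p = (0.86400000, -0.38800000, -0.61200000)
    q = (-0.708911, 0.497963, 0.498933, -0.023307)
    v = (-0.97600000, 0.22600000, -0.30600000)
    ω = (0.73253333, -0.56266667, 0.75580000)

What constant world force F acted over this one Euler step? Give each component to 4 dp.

F = (-3.8000, -3.7000, -0.3000)

v₁ − v₀ = (-0.07600000, -0.07400000, -0.00600000)
applied force F = (-3.8000, -3.7000, -0.3000)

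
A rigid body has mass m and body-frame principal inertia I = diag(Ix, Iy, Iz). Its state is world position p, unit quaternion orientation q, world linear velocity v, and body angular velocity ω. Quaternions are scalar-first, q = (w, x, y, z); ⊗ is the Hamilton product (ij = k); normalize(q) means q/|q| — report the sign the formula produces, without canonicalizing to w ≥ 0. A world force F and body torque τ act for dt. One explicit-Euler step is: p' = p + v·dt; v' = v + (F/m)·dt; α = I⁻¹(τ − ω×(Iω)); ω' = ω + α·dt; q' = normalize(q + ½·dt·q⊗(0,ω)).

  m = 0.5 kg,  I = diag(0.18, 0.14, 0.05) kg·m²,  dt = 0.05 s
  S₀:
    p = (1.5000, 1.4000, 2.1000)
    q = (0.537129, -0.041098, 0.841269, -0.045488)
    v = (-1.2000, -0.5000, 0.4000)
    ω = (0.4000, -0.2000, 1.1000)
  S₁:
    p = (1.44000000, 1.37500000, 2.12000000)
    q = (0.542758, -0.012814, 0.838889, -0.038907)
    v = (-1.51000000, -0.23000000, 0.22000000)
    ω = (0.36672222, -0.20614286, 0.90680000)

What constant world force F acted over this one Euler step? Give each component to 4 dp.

v₁ − v₀ = (-0.31000000, 0.27000000, -0.18000000)
F = m·Δv/dt = (-3.1000, 2.7000, -1.8000)

F = (-3.1000, 2.7000, -1.8000)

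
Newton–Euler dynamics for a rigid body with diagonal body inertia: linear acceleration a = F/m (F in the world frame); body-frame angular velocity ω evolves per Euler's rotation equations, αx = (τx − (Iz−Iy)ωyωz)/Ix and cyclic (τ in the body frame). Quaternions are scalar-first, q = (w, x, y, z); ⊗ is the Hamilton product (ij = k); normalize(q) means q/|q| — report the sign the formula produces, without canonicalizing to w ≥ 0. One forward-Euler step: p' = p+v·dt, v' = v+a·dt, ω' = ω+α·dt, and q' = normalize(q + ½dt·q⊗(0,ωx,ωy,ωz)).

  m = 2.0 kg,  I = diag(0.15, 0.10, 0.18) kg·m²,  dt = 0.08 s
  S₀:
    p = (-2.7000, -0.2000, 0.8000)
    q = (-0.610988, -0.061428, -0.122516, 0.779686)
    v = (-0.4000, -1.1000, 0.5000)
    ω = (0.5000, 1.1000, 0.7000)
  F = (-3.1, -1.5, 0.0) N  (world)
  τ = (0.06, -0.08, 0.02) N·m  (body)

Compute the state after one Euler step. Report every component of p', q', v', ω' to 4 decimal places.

p + v·dt = (-2.7320, -0.2880, 0.8400)
v + (F/m)dt = (-0.5240, -1.1600, 0.5000)
precession coupling ω×(Iω) = (0.0616, -0.0105, -0.0275)
angular accel α = (-0.0107, -0.6950, 0.2639)
new body rate ω' = (0.4991, 1.0444, 0.7211)
Hamilton product q⊗(0,ω) = (-0.3802986, -1.2489098, -0.2392442, -0.4340044)
q + ½dt·q⊗(0,ω), renormalized = (-0.6252, -0.1112, -0.1319, 0.7611)

p' = (-2.7320, -0.2880, 0.8400)
q' = (-0.6252, -0.1112, -0.1319, 0.7611)
v' = (-0.5240, -1.1600, 0.5000)
ω' = (0.4991, 1.0444, 0.7211)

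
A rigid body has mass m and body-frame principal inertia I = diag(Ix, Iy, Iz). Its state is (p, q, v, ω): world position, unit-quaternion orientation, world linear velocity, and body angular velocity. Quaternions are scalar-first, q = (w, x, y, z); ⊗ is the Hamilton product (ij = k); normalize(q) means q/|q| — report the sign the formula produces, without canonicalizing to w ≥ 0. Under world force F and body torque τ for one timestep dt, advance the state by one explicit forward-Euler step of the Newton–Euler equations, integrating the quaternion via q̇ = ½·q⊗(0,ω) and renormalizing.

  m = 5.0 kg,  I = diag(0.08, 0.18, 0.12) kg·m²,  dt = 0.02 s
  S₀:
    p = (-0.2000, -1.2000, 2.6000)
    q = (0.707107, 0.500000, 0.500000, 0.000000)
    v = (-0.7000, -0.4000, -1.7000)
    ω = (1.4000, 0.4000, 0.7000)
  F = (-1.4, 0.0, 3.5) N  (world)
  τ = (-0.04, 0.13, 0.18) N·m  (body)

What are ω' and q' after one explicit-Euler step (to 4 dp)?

ω×(Iω) gyroscopic = (-0.0168, -0.0392, 0.0560)
angular accel α = (-0.2900, 0.9400, 1.0333)
new body rate ω' = (1.3942, 0.4188, 0.7207)
2q̇ = q⊗(0,ω) = (-0.9000000, 1.3399498, -0.0671572, -0.0050251)
updated quaternion q' = (0.6980, 0.5133, 0.4993, -0.0001)

ω' = (1.3942, 0.4188, 0.7207)
q' = (0.6980, 0.5133, 0.4993, -0.0001)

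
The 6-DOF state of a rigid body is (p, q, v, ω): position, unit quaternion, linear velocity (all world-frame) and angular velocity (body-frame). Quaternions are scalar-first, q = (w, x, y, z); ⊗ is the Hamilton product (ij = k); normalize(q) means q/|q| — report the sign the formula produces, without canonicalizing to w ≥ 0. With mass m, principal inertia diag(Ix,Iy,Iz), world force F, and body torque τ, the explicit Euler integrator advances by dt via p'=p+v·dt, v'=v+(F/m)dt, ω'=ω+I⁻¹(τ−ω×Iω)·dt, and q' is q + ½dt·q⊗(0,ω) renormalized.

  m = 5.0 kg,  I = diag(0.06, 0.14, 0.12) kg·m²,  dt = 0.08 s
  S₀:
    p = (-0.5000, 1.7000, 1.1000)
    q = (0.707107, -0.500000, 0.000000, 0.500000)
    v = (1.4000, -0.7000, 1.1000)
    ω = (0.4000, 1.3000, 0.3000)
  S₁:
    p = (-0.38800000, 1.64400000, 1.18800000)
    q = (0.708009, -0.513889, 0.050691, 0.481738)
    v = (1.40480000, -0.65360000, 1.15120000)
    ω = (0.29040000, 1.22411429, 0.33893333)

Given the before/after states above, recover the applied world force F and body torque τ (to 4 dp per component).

F = (0.3000, 2.9000, 3.2000)
τ = (-0.0900, -0.1400, 0.1000)

Δω = ω₁−ω₀ = (-0.10960000, -0.07588571, 0.03893333)
ω₀×(Iω₀) = (-0.0078, -0.0072, 0.0416)
I·α + gyro = (-0.0900, -0.1400, 0.1000)
velocity change Δv = (0.00480000, 0.04640000, 0.05120000)
applied force F = (0.3000, 2.9000, 3.2000)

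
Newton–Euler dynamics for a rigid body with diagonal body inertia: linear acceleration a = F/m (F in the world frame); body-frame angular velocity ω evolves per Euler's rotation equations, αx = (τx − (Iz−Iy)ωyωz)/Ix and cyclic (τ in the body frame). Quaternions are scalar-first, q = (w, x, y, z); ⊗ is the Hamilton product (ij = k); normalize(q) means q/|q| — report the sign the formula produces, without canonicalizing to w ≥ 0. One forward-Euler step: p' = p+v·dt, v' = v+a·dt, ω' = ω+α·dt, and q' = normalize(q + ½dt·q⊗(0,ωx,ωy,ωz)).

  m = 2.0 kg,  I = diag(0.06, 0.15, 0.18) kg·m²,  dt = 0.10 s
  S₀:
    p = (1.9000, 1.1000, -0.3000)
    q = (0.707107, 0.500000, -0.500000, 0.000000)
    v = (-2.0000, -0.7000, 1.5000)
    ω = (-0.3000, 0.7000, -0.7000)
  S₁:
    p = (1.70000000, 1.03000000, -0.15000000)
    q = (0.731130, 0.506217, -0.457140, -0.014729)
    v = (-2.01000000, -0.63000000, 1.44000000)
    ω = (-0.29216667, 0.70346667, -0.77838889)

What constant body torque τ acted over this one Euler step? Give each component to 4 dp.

τ = (-0.0100, -0.0200, -0.1600)

rate change Δω = (0.00783333, 0.00346667, -0.07838889)
ω₀×(Iω₀) = (-0.0147, -0.0252, -0.0189)
I·α + gyro = (-0.0100, -0.0200, -0.1600)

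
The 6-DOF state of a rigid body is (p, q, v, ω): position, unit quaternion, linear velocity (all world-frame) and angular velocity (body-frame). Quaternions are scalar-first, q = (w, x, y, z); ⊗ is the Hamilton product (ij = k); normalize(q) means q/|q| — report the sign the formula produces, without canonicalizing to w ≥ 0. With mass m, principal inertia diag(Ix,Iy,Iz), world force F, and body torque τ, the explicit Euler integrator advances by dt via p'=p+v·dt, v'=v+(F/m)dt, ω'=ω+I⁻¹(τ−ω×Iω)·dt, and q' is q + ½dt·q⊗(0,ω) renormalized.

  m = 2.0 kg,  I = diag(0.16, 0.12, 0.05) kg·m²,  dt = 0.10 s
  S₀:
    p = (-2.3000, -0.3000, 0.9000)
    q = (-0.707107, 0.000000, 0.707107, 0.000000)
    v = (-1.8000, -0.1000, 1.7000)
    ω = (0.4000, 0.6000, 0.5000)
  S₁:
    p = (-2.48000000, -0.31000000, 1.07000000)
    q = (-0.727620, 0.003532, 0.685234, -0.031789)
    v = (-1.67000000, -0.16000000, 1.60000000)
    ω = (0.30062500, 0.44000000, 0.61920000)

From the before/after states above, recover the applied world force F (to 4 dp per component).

Δv = v₁−v₀ = (0.13000000, -0.06000000, -0.10000000)
m·(v₁−v₀)/dt = (2.6000, -1.2000, -2.0000)

F = (2.6000, -1.2000, -2.0000)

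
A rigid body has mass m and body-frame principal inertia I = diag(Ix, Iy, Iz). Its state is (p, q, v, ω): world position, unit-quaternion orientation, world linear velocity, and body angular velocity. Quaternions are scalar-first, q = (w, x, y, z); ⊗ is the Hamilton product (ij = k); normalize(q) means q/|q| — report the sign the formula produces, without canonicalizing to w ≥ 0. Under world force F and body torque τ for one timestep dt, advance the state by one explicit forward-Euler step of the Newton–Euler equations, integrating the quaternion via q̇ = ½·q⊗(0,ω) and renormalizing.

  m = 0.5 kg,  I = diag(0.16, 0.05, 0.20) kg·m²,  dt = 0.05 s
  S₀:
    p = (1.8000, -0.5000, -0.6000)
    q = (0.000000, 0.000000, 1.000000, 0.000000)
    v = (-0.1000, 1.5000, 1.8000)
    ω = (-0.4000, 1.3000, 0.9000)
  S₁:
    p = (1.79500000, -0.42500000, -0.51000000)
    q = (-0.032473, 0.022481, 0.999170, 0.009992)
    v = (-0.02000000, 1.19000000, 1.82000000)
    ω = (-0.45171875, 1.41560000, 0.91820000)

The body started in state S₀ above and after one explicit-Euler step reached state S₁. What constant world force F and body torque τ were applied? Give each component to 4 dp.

F = (0.8000, -3.1000, 0.2000)
τ = (0.0100, 0.1300, 0.1300)

rate change Δω = (-0.05171875, 0.11560000, 0.01820000)
precession coupling = (0.1755, 0.0144, 0.0572)
applied torque τ = (0.0100, 0.1300, 0.1300)
Δv = v₁−v₀ = (0.08000000, -0.31000000, 0.02000000)
m·(v₁−v₀)/dt = (0.8000, -3.1000, 0.2000)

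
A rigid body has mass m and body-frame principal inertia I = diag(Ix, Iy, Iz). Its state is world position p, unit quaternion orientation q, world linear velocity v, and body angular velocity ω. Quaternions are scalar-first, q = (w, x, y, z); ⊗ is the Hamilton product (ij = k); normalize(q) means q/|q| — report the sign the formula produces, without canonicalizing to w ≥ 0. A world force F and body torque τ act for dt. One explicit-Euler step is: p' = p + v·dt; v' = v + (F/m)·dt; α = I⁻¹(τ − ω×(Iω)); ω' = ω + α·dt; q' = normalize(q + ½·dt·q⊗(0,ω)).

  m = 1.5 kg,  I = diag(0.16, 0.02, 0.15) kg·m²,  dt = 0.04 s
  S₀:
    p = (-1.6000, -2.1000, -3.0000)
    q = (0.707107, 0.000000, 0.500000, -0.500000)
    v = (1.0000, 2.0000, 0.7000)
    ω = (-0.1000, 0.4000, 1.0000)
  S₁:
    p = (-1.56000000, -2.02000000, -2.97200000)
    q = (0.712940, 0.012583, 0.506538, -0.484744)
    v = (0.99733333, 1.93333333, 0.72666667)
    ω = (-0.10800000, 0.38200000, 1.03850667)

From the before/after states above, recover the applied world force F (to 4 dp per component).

Δv = v₁−v₀ = (-0.00266667, -0.06666667, 0.02666667)
applied force F = (-0.1000, -2.5000, 1.0000)

F = (-0.1000, -2.5000, 1.0000)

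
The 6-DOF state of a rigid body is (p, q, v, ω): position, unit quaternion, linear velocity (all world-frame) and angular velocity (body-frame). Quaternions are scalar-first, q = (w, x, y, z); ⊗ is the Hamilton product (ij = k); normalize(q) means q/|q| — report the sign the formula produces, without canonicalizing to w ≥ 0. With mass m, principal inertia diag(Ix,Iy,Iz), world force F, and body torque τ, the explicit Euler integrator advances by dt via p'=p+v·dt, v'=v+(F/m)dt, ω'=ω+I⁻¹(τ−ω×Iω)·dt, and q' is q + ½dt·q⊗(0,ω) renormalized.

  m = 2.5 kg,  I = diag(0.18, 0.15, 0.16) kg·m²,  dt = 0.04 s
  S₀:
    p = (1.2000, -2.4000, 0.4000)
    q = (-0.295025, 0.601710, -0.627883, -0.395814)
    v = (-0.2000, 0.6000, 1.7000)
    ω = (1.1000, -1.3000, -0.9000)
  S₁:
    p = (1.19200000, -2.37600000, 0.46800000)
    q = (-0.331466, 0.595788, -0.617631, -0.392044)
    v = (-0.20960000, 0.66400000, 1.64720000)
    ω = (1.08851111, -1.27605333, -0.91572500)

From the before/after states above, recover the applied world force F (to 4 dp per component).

velocity change Δv = (-0.00960000, 0.06400000, -0.05280000)
applied force F = (-0.6000, 4.0000, -3.3000)

F = (-0.6000, 4.0000, -3.3000)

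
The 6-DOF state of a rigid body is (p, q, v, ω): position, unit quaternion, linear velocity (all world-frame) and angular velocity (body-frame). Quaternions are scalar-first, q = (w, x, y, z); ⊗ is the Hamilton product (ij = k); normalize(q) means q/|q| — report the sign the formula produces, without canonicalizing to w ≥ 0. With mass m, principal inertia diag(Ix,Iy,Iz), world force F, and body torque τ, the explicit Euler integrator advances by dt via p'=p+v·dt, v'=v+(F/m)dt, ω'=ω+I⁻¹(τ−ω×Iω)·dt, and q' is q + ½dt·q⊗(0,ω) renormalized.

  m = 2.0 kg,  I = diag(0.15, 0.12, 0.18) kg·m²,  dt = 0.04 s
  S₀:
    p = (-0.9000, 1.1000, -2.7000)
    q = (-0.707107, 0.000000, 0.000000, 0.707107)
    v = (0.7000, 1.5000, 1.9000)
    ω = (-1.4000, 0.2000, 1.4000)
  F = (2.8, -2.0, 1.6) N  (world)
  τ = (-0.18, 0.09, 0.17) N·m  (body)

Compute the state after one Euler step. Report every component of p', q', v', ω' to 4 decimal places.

ω×(Iω) gyroscopic = (0.0168, 0.0588, 0.0084)
angular accel α = (-1.3120, 0.2600, 0.8978)
ω + α·dt = (-1.4525, 0.2104, 1.4359)
2q̇ = q⊗(0,ω) = (-0.9899498, 0.8485284, -1.1313712, -0.9899498)
q + ½dt·q⊗(0,ω), renormalized = (-0.7263, 0.0170, -0.0226, 0.6868)
p + v·dt = (-0.8720, 1.1600, -2.6240)
new velocity v' = (0.7560, 1.4600, 1.9320)

p' = (-0.8720, 1.1600, -2.6240)
q' = (-0.7263, 0.0170, -0.0226, 0.6868)
v' = (0.7560, 1.4600, 1.9320)
ω' = (-1.4525, 0.2104, 1.4359)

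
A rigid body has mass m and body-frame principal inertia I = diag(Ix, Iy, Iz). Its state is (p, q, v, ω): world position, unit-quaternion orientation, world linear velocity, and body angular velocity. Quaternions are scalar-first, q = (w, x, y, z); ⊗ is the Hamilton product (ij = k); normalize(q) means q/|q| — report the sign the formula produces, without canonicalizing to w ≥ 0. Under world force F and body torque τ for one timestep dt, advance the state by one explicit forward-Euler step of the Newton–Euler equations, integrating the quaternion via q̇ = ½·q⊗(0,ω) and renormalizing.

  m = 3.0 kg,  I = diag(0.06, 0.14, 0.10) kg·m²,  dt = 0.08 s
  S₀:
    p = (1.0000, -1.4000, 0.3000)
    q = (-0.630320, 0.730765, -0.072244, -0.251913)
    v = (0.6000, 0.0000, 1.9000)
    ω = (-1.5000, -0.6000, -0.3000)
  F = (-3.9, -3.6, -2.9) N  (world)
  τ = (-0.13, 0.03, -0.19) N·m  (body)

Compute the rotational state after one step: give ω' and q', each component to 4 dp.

ω' = (-1.6637, -0.5726, -0.5096)
q' = (-0.5900, 0.7618, -0.0332, -0.2656)

precession coupling ω×(Iω) = (-0.0072, -0.0180, 0.0720)
α = I⁻¹(τ − ω×Iω) = (-2.0467, 0.3429, -2.6200)
new body rate ω' = (-1.6637, -0.5726, -0.5096)
2q̇ = q⊗(0,ω) = (0.9772272, 0.8160054, 0.9752910, -0.3577290)
q' = normalize(q + ½dt·q⊗(0,ω)) = (-0.5900, 0.7618, -0.0332, -0.2656)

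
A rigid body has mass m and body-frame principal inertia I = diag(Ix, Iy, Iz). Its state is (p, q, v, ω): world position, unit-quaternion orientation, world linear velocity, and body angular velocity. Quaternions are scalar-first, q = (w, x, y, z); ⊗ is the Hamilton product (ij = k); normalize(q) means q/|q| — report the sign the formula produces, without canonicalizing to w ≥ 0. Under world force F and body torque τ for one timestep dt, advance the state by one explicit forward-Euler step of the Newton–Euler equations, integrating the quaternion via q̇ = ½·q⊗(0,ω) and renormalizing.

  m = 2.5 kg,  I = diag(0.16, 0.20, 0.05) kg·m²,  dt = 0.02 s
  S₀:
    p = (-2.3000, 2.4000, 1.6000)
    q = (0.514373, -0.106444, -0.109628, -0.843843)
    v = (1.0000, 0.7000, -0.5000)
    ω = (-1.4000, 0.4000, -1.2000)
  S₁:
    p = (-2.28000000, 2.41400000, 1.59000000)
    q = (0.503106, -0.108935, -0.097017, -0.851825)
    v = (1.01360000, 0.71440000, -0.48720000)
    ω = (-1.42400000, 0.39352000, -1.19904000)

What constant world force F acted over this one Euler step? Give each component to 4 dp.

F = (1.7000, 1.8000, 1.6000)

v₁ − v₀ = (0.01360000, 0.01440000, 0.01280000)
F = m·Δv/dt = (1.7000, 1.8000, 1.6000)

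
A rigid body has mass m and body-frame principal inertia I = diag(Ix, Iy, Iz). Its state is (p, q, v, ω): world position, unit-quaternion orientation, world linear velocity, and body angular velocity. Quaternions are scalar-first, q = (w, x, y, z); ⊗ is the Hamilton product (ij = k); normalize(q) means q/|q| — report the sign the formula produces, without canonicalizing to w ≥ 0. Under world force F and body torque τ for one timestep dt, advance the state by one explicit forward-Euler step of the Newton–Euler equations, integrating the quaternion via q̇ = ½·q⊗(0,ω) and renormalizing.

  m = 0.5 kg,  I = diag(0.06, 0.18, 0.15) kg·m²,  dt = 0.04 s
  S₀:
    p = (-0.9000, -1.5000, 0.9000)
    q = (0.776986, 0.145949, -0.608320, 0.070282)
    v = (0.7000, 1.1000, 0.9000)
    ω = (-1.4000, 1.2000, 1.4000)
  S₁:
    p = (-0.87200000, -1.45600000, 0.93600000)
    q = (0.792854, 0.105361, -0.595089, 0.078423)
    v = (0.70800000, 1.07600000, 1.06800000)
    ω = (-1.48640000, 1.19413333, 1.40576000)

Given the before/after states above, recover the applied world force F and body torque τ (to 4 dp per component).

F = (0.1000, -0.3000, 2.1000)
τ = (-0.1800, 0.1500, -0.1800)

rate change Δω = (-0.08640000, -0.00586667, 0.00576000)
gyro term ω₀×Iω₀ = (-0.0504, 0.1764, -0.2016)
I·α + gyro = (-0.1800, 0.1500, -0.1800)
Δv = v₁−v₀ = (0.00800000, -0.02400000, 0.16800000)
F = m·Δv/dt = (0.1000, -0.3000, 2.1000)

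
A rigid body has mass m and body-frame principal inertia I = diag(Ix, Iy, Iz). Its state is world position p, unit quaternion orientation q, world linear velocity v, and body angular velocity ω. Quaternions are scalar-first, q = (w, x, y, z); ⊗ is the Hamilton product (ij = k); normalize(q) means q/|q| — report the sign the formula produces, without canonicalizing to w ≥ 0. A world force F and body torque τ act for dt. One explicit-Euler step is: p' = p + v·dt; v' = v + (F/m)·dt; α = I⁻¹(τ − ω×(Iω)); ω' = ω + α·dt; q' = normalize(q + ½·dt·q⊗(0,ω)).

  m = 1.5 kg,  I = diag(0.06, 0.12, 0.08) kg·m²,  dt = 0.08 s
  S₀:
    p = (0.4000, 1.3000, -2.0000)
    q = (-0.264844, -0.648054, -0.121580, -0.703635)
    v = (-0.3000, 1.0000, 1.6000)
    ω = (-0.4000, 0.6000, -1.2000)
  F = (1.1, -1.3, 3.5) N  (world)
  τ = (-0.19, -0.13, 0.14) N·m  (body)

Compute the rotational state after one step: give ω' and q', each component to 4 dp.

precession coupling ω×(Iω) = (0.0288, -0.0096, -0.0144)
α = I⁻¹(τ − ω×Iω) = (-3.6467, -1.0033, 1.9300)
new body rate ω' = (-0.6917, 0.5197, -1.0456)
q⊗(0,ω) = (-1.0306356, 0.6740146, -0.6551172, -0.1196516)
q + ½dt·q⊗(0,ω), renormalized = (-0.3056, -0.6201, -0.1476, -0.7073)

ω' = (-0.6917, 0.5197, -1.0456)
q' = (-0.3056, -0.6201, -0.1476, -0.7073)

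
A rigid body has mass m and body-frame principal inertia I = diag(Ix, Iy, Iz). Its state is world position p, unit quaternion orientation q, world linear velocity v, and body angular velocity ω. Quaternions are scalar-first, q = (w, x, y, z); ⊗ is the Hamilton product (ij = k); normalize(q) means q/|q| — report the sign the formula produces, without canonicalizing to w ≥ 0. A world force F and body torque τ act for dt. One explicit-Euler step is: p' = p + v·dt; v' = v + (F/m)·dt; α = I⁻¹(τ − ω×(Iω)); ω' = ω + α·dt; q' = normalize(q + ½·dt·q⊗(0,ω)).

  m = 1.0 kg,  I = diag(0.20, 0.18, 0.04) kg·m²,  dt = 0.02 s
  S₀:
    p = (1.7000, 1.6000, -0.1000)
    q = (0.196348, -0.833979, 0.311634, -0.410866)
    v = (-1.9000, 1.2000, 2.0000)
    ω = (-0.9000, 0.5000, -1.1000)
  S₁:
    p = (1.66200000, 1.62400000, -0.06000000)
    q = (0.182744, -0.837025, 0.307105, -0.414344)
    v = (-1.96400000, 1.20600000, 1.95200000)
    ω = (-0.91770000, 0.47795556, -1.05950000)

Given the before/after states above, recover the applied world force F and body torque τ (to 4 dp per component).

F = (-3.2000, 0.3000, -2.4000)
τ = (-0.1000, -0.0400, 0.0900)

v₁ − v₀ = (-0.06400000, 0.00600000, -0.04800000)
applied force F = (-3.2000, 0.3000, -2.4000)
Δω = ω₁−ω₀ = (-0.01770000, -0.02204444, 0.04050000)
precession coupling = (0.0770, 0.1584, 0.0090)
applied torque τ = (-0.1000, -0.0400, 0.0900)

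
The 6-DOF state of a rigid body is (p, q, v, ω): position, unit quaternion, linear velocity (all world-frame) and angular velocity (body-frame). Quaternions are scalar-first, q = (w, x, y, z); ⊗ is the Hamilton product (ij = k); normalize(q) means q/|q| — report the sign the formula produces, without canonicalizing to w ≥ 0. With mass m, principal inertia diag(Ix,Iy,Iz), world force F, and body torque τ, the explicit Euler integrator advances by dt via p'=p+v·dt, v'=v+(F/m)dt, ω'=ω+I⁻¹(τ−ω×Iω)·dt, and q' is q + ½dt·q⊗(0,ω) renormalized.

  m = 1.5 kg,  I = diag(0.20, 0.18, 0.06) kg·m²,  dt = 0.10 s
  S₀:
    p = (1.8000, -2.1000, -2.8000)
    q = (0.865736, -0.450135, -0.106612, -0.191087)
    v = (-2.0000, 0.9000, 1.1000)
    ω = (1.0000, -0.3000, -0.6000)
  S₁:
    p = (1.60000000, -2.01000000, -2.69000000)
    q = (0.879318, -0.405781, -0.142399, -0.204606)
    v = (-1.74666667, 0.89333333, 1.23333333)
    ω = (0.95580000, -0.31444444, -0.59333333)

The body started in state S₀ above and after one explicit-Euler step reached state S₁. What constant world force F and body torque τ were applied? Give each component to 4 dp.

F = (3.8000, -0.1000, 2.0000)
τ = (-0.1100, -0.1100, 0.0100)

rate change Δω = (-0.04420000, -0.01444444, 0.00666667)
precession coupling = (-0.0216, -0.0840, 0.0060)
applied torque τ = (-0.1100, -0.1100, 0.0100)
v₁ − v₀ = (0.25333333, -0.00666667, 0.13333333)
m·(v₁−v₀)/dt = (3.8000, -0.1000, 2.0000)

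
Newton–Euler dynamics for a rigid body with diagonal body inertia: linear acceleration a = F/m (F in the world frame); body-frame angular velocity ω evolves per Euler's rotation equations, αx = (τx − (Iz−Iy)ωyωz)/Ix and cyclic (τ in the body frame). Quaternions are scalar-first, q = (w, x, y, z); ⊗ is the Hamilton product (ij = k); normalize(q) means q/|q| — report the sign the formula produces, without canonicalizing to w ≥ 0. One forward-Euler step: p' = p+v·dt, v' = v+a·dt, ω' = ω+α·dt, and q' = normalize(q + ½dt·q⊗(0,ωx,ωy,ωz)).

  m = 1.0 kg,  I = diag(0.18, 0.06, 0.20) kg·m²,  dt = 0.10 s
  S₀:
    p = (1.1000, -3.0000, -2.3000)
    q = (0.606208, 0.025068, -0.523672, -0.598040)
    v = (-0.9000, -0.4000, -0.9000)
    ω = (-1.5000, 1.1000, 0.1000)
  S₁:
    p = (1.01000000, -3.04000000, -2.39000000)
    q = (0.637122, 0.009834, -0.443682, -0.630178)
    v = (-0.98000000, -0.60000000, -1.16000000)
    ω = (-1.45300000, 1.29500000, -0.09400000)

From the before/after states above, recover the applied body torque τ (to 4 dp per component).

rate change Δω = (0.04700000, 0.19500000, -0.19400000)
applied torque τ = (0.1000, 0.1200, -0.1900)

τ = (0.1000, 0.1200, -0.1900)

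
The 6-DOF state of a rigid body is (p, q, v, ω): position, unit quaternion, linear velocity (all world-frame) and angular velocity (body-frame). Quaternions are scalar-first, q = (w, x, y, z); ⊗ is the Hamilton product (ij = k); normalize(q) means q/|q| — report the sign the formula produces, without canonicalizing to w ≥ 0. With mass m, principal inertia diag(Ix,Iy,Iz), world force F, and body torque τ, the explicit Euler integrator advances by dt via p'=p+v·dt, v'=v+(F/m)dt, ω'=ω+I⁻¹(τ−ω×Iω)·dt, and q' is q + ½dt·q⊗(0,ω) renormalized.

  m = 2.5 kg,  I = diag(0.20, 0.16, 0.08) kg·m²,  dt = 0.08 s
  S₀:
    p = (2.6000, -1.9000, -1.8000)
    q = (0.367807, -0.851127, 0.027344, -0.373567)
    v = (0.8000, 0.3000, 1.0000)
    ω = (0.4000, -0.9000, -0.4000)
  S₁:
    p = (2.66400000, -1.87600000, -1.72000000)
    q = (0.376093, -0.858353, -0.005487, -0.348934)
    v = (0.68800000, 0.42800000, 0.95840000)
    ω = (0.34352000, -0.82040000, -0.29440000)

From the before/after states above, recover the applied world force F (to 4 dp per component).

velocity change Δv = (-0.11200000, 0.12800000, -0.04160000)
m·(v₁−v₀)/dt = (-3.5000, 4.0000, -1.3000)

F = (-3.5000, 4.0000, -1.3000)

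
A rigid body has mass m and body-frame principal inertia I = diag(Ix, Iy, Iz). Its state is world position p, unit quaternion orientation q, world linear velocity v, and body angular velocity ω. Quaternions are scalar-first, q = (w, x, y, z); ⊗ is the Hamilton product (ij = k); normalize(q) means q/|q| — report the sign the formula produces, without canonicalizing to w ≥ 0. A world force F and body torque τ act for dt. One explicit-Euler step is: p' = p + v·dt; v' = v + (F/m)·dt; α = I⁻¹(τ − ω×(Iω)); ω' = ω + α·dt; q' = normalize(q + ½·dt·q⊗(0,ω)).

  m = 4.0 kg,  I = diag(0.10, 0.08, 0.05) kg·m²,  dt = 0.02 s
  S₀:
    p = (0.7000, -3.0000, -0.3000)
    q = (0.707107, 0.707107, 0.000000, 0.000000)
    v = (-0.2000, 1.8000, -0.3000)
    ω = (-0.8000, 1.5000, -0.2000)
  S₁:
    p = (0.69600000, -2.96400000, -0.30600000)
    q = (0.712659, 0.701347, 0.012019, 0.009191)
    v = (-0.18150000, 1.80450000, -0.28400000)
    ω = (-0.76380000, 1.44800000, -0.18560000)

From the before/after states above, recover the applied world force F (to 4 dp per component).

Δv = v₁−v₀ = (0.01850000, 0.00450000, 0.01600000)
F = m·Δv/dt = (3.7000, 0.9000, 3.2000)

F = (3.7000, 0.9000, 3.2000)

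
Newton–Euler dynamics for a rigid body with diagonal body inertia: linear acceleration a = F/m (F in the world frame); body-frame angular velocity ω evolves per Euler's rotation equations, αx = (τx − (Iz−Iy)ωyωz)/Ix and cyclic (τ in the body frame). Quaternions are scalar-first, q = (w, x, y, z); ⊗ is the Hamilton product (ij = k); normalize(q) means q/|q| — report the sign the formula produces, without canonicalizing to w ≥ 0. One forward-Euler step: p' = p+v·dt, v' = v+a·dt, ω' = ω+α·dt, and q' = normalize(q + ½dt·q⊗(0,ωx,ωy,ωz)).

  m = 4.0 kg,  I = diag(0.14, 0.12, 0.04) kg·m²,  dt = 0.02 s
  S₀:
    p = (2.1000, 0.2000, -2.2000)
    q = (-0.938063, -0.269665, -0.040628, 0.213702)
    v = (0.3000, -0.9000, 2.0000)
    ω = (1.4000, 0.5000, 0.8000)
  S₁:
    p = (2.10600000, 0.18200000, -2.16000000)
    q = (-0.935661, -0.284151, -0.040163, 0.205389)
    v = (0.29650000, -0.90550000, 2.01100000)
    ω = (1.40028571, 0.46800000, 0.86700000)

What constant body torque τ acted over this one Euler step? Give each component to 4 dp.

Δω = ω₁−ω₀ = (0.00028571, -0.03200000, 0.06700000)
I·α + gyro = (-0.0300, -0.0800, 0.1200)

τ = (-0.0300, -0.0800, 0.1200)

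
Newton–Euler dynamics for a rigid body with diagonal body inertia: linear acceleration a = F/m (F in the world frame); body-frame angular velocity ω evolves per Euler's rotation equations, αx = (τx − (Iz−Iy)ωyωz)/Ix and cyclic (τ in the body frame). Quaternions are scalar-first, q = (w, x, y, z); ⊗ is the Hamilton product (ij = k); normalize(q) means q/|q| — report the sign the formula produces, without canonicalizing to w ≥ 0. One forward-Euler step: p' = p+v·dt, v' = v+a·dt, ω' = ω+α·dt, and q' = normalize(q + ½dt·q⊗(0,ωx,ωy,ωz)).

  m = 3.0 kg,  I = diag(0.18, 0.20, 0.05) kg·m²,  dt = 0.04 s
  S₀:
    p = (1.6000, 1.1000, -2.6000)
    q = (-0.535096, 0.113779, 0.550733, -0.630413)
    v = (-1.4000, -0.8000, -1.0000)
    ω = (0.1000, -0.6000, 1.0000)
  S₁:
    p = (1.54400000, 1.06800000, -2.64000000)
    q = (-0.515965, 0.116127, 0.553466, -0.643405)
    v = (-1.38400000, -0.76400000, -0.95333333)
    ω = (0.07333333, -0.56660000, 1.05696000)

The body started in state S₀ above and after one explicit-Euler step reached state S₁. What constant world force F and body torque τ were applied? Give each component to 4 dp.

velocity change Δv = (0.01600000, 0.03600000, 0.04666667)
applied force F = (1.2000, 2.7000, 3.5000)
Δω = ω₁−ω₀ = (-0.02666667, 0.03340000, 0.05696000)
ω₀×(Iω₀) = (0.0900, 0.0130, -0.0012)
τ = I·(Δω/dt) + ω₀×(Iω₀) = (-0.0300, 0.1800, 0.0700)

F = (1.2000, 2.7000, 3.5000)
τ = (-0.0300, 0.1800, 0.0700)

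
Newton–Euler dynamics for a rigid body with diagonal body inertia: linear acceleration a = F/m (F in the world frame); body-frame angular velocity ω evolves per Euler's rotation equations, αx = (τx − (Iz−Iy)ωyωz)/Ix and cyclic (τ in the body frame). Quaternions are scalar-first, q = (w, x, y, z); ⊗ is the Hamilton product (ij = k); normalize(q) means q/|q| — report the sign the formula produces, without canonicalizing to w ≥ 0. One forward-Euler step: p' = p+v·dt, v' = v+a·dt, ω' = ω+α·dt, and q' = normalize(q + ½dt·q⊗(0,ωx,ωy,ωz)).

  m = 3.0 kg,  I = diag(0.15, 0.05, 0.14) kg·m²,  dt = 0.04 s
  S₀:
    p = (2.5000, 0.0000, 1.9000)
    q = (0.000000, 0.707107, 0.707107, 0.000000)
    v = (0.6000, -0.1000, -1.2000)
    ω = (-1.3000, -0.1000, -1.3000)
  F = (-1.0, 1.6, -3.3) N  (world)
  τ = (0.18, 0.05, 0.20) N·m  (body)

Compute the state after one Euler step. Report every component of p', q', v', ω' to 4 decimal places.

p' = (2.5240, -0.0040, 1.8520)
q' = (0.0198, 0.6883, 0.7250, 0.0170)
v' = (0.5867, -0.0787, -1.2440)
ω' = (-1.2551, -0.0735, -1.2391)

angular accel α = (1.1220, 0.6620, 1.5214)
ω + α·dt = (-1.2551, -0.0735, -1.2391)
q⊗(0,ω) = (0.9899498, -0.9192391, 0.9192391, 0.8485284)
updated quaternion q' = (0.0198, 0.6883, 0.7250, 0.0170)
new position p' = (2.5240, -0.0040, 1.8520)
v' = v + a·dt = (0.5867, -0.0787, -1.2440)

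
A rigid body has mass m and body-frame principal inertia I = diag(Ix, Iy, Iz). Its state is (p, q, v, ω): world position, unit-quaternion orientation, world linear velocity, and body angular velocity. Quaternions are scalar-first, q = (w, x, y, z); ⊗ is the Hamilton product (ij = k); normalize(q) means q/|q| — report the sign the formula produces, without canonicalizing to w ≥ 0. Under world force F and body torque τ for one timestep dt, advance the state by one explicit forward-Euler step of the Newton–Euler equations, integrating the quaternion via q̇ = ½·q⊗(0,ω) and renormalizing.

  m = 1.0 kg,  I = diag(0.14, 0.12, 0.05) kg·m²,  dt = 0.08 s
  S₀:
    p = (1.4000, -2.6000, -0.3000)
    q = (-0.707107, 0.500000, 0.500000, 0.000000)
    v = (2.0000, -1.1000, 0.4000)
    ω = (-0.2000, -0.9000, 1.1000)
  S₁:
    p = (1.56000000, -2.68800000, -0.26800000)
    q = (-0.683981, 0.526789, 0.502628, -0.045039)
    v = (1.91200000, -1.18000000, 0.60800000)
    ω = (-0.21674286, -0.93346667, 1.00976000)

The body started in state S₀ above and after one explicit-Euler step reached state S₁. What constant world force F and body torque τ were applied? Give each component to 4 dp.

F = (-1.1000, -1.0000, 2.6000)
τ = (0.0400, -0.0700, -0.0600)

Δω = ω₁−ω₀ = (-0.01674286, -0.03346667, -0.09024000)
gyro term ω₀×Iω₀ = (0.0693, -0.0198, -0.0036)
I·α + gyro = (0.0400, -0.0700, -0.0600)
velocity change Δv = (-0.08800000, -0.08000000, 0.20800000)
m·(v₁−v₀)/dt = (-1.1000, -1.0000, 2.6000)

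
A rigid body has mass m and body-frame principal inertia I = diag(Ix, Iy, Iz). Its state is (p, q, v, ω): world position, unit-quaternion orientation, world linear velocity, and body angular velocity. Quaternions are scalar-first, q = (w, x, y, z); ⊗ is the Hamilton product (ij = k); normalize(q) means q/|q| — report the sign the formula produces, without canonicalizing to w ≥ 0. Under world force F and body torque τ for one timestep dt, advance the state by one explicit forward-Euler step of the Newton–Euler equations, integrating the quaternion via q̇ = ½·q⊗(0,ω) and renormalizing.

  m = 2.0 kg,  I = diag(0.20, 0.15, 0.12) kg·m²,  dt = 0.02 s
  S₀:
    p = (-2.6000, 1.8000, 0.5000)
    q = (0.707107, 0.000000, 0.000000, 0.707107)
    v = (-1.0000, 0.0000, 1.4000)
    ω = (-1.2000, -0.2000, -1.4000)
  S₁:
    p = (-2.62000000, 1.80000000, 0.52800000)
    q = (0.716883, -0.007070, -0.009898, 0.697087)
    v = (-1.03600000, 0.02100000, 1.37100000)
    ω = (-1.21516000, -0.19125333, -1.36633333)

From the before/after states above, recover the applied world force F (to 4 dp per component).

F = (-3.6000, 2.1000, -2.9000)

velocity change Δv = (-0.03600000, 0.02100000, -0.02900000)
applied force F = (-3.6000, 2.1000, -2.9000)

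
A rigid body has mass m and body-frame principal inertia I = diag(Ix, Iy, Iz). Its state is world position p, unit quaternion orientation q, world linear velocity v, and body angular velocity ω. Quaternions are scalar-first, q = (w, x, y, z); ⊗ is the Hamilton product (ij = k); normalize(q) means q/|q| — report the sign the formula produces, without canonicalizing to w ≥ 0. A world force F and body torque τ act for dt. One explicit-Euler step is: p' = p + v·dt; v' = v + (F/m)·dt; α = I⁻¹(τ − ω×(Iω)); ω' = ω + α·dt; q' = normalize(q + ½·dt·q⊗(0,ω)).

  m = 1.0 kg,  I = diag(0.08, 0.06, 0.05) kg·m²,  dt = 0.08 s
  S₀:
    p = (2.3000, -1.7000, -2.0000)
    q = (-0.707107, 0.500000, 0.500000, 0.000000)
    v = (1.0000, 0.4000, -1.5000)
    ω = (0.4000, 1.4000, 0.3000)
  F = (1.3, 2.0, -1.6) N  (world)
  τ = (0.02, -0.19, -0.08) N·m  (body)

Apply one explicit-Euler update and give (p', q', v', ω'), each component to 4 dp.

p' = (2.3800, -1.6680, -2.1200)
q' = (-0.7418, 0.4938, 0.4536, 0.0115)
v' = (1.1040, 0.5600, -1.6280)
ω' = (0.4242, 1.1419, 0.1899)

(τ − ω×Iω)/I = (0.3025, -3.2267, -1.3760)
new body rate ω' = (0.4242, 1.1419, 0.1899)
2q̇ = q⊗(0,ω) = (-0.9000000, -0.1328428, -1.1399498, 0.2878679)
q' = normalize(q + ½dt·q⊗(0,ω)) = (-0.7418, 0.4938, 0.4536, 0.0115)
a = F/m = (1.3000, 2.0000, -1.6000)
new position p' = (2.3800, -1.6680, -2.1200)
v + (F/m)dt = (1.1040, 0.5600, -1.6280)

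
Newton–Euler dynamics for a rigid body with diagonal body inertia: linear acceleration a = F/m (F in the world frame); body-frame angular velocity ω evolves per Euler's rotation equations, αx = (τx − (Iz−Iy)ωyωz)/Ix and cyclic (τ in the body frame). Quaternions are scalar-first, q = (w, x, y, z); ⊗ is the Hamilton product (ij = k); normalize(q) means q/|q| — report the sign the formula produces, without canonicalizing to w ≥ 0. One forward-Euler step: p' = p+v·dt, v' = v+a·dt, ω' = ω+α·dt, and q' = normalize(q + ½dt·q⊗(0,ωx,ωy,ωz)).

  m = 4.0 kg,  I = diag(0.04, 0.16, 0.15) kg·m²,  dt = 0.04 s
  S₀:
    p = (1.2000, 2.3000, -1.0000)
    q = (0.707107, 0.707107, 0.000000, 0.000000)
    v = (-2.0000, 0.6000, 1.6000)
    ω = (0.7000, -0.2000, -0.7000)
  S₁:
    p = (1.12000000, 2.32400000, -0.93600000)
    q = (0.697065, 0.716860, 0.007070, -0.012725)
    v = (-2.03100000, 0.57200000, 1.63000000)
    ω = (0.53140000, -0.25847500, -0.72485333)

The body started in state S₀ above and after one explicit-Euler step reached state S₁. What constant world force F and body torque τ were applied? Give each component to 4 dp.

F = (-3.1000, -2.8000, 3.0000)
τ = (-0.1700, -0.1800, -0.1100)

velocity change Δv = (-0.03100000, -0.02800000, 0.03000000)
F = m·Δv/dt = (-3.1000, -2.8000, 3.0000)
ω₁ − ω₀ = (-0.16860000, -0.05847500, -0.02485333)
gyro term ω₀×Iω₀ = (-0.0014, 0.0539, -0.0168)
I·α + gyro = (-0.1700, -0.1800, -0.1100)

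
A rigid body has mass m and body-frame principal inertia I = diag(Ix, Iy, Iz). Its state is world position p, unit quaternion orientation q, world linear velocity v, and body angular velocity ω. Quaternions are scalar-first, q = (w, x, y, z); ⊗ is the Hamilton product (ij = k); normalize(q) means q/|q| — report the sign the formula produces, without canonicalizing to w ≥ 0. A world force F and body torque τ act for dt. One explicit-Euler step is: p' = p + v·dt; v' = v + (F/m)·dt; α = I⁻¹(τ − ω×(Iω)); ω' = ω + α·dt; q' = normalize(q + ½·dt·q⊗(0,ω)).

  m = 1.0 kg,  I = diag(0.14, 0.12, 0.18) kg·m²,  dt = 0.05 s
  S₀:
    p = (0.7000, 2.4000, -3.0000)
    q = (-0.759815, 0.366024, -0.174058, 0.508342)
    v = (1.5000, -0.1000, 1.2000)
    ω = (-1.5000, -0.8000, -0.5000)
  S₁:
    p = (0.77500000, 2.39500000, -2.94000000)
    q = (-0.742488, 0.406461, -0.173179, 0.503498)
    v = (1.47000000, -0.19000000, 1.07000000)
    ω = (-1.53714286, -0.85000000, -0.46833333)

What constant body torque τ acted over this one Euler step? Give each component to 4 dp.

ω₁ − ω₀ = (-0.03714286, -0.05000000, 0.03166667)
ω₀×(Iω₀) = (0.0240, -0.0300, -0.0240)
τ = I·(Δω/dt) + ω₀×(Iω₀) = (-0.0800, -0.1500, 0.0900)

τ = (-0.0800, -0.1500, 0.0900)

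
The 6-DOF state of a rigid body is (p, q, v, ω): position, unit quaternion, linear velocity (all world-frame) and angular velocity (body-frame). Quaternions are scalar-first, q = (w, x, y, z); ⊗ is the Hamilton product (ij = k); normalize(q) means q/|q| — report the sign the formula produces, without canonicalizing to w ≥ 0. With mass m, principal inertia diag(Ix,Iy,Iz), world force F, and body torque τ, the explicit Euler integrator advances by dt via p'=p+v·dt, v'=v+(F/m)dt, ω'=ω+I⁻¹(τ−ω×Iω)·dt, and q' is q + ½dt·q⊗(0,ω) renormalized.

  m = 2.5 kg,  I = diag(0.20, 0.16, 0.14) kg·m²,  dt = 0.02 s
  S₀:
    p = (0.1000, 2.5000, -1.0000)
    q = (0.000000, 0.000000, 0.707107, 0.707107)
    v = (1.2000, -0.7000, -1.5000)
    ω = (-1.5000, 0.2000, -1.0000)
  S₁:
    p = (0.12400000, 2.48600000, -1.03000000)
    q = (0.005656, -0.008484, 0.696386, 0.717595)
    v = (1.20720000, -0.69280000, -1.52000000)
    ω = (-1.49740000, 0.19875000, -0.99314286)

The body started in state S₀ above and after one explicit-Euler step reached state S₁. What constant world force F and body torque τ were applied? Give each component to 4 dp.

F = (0.9000, 0.9000, -2.5000)
τ = (0.0300, 0.0800, 0.0600)

v₁ − v₀ = (0.00720000, 0.00720000, -0.02000000)
m·(v₁−v₀)/dt = (0.9000, 0.9000, -2.5000)
ω₁ − ω₀ = (0.00260000, -0.00125000, 0.00685714)
precession coupling = (0.0040, 0.0900, 0.0120)
applied torque τ = (0.0300, 0.0800, 0.0600)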